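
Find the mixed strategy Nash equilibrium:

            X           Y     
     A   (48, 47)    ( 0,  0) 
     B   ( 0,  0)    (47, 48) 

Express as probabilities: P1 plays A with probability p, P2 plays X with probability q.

p = 0.5053, q = 0.4947

Work:
Find probabilities that make opponent indifferent:
P2 chooses q to make P1 indifferent between A and B
P1 chooses p to make P2 indifferent between X and Y
Mixed NE: P1 plays (A: 0.5053, B: 0.4947), P2 plays (X: 0.4947, Y: 0.5053)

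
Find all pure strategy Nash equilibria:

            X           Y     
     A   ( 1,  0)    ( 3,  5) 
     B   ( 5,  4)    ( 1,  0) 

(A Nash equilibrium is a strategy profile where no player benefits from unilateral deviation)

Nash equilibrium: (A, Y), (B, X)

Work:
Best responses:
  P1 vs X: payoffs [1, 5] → best response B (payoff 5)
  P1 vs Y: payoffs [3, 1] → best response A (payoff 3)
  P2 vs A: payoffs [0, 5] → best response Y (payoff 5)
  P2 vs B: payoffs [4, 0] → best response X (payoff 4)
Mutual best responses: (A,Y), (B,X) → Nash equilibria.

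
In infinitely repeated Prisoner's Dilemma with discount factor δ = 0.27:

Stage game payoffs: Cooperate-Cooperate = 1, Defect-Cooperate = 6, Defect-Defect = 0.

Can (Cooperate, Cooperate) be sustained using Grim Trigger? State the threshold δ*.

δ* = 0.8333; since δ = 0.27 < 0.8333, cooperation cannot be sustained

Work:
For Grim Trigger:
Cooperate forever: 1/(1-δ)
Defect then punished: 6 + 0·δ/(1-δ)
Need: 1/(1-δ) ≥ 6 + 0·δ/(1-δ)
Solving: δ ≥ (T-R)/(T-P) = (6-1)/(6-0) = 0.8333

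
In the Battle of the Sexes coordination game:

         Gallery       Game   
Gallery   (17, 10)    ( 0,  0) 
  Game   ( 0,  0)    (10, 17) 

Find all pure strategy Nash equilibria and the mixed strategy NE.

Pure NE: (Gallery, Gallery) and (Game, Game); Mixed NE: p = 0.6296, q = 0.3704

Work:
Check pure NE:
(Gallery, Gallery): (17, 10) - no unilateral deviation beneficial
(Game, Game): (10, 17) - no unilateral deviation beneficial
Mixed NE: P1 plays Gallery with p = 0.6296, P2 plays Gallery with q = 0.3704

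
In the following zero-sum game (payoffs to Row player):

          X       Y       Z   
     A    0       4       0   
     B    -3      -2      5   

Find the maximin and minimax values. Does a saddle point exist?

Maximin = 0, Minimax = 0, Saddle: True

Work:
Row minimums: [0, -3] → maximin = 0
Column maximums: [0, 4, 5] → minimax = 0
Saddle point exists! Game value = 0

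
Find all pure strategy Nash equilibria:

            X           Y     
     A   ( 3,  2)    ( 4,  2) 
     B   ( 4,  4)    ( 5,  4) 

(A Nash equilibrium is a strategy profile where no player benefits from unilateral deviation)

Nash equilibrium: (B, X), (B, Y)

Work:
Best responses:
  P1 vs X: payoffs [3, 4] → best response B (payoff 4)
  P1 vs Y: payoffs [4, 5] → best response B (payoff 5)
  P2 vs A: payoffs [2, 2] → best response X/Y (payoff 2)
  P2 vs B: payoffs [4, 4] → best response X/Y (payoff 4)
Mutual best responses: (B,X), (B,Y) → Nash equilibria.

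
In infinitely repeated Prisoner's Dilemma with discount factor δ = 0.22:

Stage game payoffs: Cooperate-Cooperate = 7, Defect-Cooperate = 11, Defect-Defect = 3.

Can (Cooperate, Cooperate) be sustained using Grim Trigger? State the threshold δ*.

δ* = 0.5; since δ = 0.22 < 0.5, cooperation cannot be sustained

Work:
For Grim Trigger:
Cooperate forever: 7/(1-δ)
Defect then punished: 11 + 3·δ/(1-δ)
Need: 7/(1-δ) ≥ 11 + 3·δ/(1-δ)
Solving: δ ≥ (T-R)/(T-P) = (11-7)/(11-3) = 0.5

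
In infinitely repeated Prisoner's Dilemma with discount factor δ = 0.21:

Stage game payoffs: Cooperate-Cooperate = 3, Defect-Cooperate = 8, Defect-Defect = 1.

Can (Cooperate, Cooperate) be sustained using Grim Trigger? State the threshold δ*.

δ* = 0.7143; since δ = 0.21 < 0.7143, cooperation cannot be sustained

Work:
For Grim Trigger:
Cooperate forever: 3/(1-δ)
Defect then punished: 8 + 1·δ/(1-δ)
Need: 3/(1-δ) ≥ 8 + 1·δ/(1-δ)
Solving: δ ≥ (T-R)/(T-P) = (8-3)/(8-1) = 0.7143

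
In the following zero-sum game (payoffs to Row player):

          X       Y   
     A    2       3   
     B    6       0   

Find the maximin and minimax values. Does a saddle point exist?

Maximin = 2, Minimax = 3, Saddle: False

Work:
Row minimums: [2, 0] → maximin = 2
Column maximums: [6, 3] → minimax = 3
No saddle point (maximin ≠ minimax). Mixed strategy needed.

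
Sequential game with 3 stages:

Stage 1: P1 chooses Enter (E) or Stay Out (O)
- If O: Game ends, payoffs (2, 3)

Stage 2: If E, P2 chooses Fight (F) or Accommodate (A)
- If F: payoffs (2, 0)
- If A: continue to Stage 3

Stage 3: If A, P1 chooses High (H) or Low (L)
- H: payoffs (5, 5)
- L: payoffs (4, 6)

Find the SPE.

SPE: (E, A, H); Outcome (5, 5)

Work:
Stage 3: P1 chooses H (5 vs 4)
Stage 2: P2: F->0, A->5 (anticipating H). Choose A
Stage 1: P1: O->2, E->5 (anticipating A, H). Choose E
SPE path: E -> A -> H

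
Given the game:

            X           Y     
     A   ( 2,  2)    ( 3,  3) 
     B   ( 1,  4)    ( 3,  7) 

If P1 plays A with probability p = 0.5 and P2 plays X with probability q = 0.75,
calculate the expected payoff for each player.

E[P1] = 1.875, E[P2] = 3.5

Work:
E[P1] = p·q·π₁(A,X) + p·(1-q)·π₁(A,Y) + (1-p)·q·π₁(B,X) + (1-p)·(1-q)·π₁(B,Y)
= 0.5·0.75·2 + 0.5·0.25·3 + 0.5·0.75·1 + 0.5·0.25·3
= 1.875

E[P2] = 3.5 (similar calculation)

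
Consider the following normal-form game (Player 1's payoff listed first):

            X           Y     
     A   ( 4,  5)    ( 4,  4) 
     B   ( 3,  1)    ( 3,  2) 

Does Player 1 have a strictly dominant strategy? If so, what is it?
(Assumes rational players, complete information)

Yes, Player 1's strictly dominant strategy is A

Work:
A strategy strictly dominates another if it gives a strictly higher payoff against every opponent action. Compare each pair of P1's strategies column-by-column:
  A vs B: [4 vs 3, 4 vs 3] → A strictly dominates B
  B vs A: [3 vs 4, 3 vs 4] → B does not strictly dominate A (column X: 3 ≤ 4)
A strictly dominates every other strategy → strictly dominant.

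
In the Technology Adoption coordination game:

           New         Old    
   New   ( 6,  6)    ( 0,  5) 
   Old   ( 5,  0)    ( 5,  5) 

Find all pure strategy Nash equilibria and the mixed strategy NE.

Pure NE: (New, New) and (Old, Old); Mixed NE: p = 0.8333, q = 0.8333

Work:
Check pure NE:
(New, New): (6, 6) - no unilateral deviation beneficial
(Old, Old): (5, 5) - no unilateral deviation beneficial
Mixed NE: P1 plays New with p = 0.8333, P2 plays New with q = 0.8333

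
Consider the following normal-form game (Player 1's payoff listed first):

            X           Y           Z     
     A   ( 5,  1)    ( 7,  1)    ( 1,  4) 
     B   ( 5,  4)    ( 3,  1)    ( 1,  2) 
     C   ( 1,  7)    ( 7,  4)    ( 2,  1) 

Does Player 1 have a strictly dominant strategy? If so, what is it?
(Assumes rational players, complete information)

No strictly dominant strategy exists for Player 1

Work:
A strategy strictly dominates another if it gives a strictly higher payoff against every opponent action. Compare each pair of P1's strategies column-by-column:
  A vs B: [5 vs 5, 7 vs 3, 1 vs 1] → A does not strictly dominate B (column X: 5 ≤ 5)
  A vs C: [5 vs 1, 7 vs 7, 1 vs 2] → A does not strictly dominate C (column Y: 7 ≤ 7)
  B vs A: [5 vs 5, 3 vs 7, 1 vs 1] → B does not strictly dominate A (column X: 5 ≤ 5)
  B vs C: [5 vs 1, 3 vs 7, 1 vs 2] → B does not strictly dominate C (column Y: 3 ≤ 7)
  C vs A: [1 vs 5, 7 vs 7, 2 vs 1] → C does not strictly dominate A (column X: 1 ≤ 5)
  C vs B: [1 vs 5, 7 vs 3, 2 vs 1] → C does not strictly dominate B (column X: 1 ≤ 5)
No single strategy strictly dominates all others → no strictly dominant strategy.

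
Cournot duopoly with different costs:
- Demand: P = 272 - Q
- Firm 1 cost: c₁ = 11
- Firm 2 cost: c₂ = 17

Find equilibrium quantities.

q₁* = 89.0, q₂* = 83.0

Work:
Reaction: q₁ = (272 - 11 - q₂)/2
Reaction: q₂ = (272 - 17 - q₁)/2
Solve simultaneously:
q₁* = (272 - 2×11 + 17)/3 = 89.0
q₂* = (272 - 2×17 + 11)/3 = 83.0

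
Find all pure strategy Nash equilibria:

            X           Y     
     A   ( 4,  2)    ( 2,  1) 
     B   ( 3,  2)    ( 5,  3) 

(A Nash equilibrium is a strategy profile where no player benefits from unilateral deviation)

Nash equilibrium: (A, X), (B, Y)

Work:
Best responses:
  P1 vs X: payoffs [4, 3] → best response A (payoff 4)
  P1 vs Y: payoffs [2, 5] → best response B (payoff 5)
  P2 vs A: payoffs [2, 1] → best response X (payoff 2)
  P2 vs B: payoffs [2, 3] → best response Y (payoff 3)
Mutual best responses: (A,X), (B,Y) → Nash equilibria.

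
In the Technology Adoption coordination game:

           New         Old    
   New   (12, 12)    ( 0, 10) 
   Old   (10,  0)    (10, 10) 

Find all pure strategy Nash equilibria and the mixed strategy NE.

Pure NE: (New, New) and (Old, Old); Mixed NE: p = 0.8333, q = 0.8333

Work:
Check pure NE:
(New, New): (12, 12) - no unilateral deviation beneficial
(Old, Old): (10, 10) - no unilateral deviation beneficial
Mixed NE: P1 plays New with p = 0.8333, P2 plays New with q = 0.8333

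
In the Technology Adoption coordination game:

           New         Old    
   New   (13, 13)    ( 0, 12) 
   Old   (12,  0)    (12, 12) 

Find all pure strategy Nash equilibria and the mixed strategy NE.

Pure NE: (New, New) and (Old, Old); Mixed NE: p = 0.9231, q = 0.9231

Work:
Check pure NE:
(New, New): (13, 13) - no unilateral deviation beneficial
(Old, Old): (12, 12) - no unilateral deviation beneficial
Mixed NE: P1 plays New with p = 0.9231, P2 plays New with q = 0.9231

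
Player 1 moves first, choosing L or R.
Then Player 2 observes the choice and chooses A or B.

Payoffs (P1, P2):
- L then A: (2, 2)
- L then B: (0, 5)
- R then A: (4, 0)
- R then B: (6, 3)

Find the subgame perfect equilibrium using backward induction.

P1 plays R, P2 plays B after L and B after R; Payoff (6, 3)

Work:
Backward induction:
After L: P2 chooses B → P1 gets 0
After R: P2 chooses B → P1 gets 6
P1 chooses R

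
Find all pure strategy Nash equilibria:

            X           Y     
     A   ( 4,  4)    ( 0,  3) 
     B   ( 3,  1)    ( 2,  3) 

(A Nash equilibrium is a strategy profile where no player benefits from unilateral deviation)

Nash equilibrium: (A, X), (B, Y)

Work:
Best responses:
  P1 vs X: payoffs [4, 3] → best response A (payoff 4)
  P1 vs Y: payoffs [0, 2] → best response B (payoff 2)
  P2 vs A: payoffs [4, 3] → best response X (payoff 4)
  P2 vs B: payoffs [1, 3] → best response Y (payoff 3)
Mutual best responses: (A,X), (B,Y) → Nash equilibria.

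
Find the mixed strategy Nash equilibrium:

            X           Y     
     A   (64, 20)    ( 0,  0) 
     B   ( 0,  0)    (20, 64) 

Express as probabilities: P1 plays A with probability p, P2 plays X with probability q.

p = 0.7619, q = 0.2381

Work:
Find probabilities that make opponent indifferent:
P2 chooses q to make P1 indifferent between A and B
P1 chooses p to make P2 indifferent between X and Y
Mixed NE: P1 plays (A: 0.7619, B: 0.2381), P2 plays (X: 0.2381, Y: 0.7619)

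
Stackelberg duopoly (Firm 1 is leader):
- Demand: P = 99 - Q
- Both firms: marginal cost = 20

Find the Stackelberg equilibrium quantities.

q₁* (leader) = 39.5, q₂* (follower) = 19.75

Work:
Follower's reaction: q₂ = (a - c - q₁)/2
Leader substitutes: π₁ = q₁·(a - q₁ - (a-c-q₁)/2 - c)
FOC: q₁* = (99 - 20)/2 = 39.50
Then: q₂* = (99 - 20 - 39.5)/2 = 19.75
Leader has first-mover advantage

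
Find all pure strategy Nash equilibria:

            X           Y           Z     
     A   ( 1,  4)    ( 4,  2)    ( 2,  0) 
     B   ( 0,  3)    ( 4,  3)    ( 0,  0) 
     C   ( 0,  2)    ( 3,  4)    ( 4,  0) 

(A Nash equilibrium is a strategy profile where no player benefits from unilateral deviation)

Nash equilibrium: (A, X), (B, Y)

Work:
Best responses:
  P1 vs X: payoffs [1, 0, 0] → best response A (payoff 1)
  P1 vs Y: payoffs [4, 4, 3] → best response A/B (payoff 4)
  P1 vs Z: payoffs [2, 0, 4] → best response C (payoff 4)
  P2 vs A: payoffs [4, 2, 0] → best response X (payoff 4)
  P2 vs B: payoffs [3, 3, 0] → best response X/Y (payoff 3)
  P2 vs C: payoffs [2, 4, 0] → best response Y (payoff 4)
Mutual best responses: (A,X), (B,Y) → Nash equilibria.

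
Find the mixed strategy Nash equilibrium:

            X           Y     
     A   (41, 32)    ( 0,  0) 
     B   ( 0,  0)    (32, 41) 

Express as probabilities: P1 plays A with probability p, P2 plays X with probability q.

p = 0.5616, q = 0.4384

Work:
Find probabilities that make opponent indifferent:
P2 chooses q to make P1 indifferent between A and B
P1 chooses p to make P2 indifferent between X and Y
Mixed NE: P1 plays (A: 0.5616, B: 0.4384), P2 plays (X: 0.4384, Y: 0.5616)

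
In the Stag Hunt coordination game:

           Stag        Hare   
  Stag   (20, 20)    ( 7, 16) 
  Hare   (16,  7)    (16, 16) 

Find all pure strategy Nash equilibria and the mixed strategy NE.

Pure NE: (Stag, Stag) and (Hare, Hare); Mixed NE: p = 0.6923, q = 0.6923

Work:
Check pure NE:
(Stag, Stag): (20, 20) - no unilateral deviation beneficial
(Hare, Hare): (16, 16) - no unilateral deviation beneficial
Mixed NE: P1 plays Stag with p = 0.6923, P2 plays Stag with q = 0.6923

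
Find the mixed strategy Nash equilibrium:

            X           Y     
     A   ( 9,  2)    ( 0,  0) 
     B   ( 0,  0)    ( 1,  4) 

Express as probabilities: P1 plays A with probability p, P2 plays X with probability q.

p = 0.6667, q = 0.1

Work:
Find probabilities that make opponent indifferent:
P2 chooses q to make P1 indifferent between A and B
P1 chooses p to make P2 indifferent between X and Y
Mixed NE: P1 plays (A: 0.6667, B: 0.3333), P2 plays (X: 0.1, Y: 0.9)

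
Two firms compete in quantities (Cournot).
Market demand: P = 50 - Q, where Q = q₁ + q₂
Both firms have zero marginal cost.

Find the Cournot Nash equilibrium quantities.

q₁* = q₂* = 16.67; P* = 16.67

Work:
Profit: π_i = P·q_i = (a - q_i - q_j)·q_i
FOC: ∂π_i/∂q_i = a - 2q_i - q_j = 0
Reaction function: q_i = (50 - q_j)/2
Symmetry: q* = 50/3 = 16.67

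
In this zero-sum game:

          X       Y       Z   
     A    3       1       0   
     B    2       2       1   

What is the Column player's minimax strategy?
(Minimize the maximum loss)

Column should play Z, value = 1

Work:
Column player minimizes Row's maximum payoff:
Column X: max payoff to Row = 3
Column Y: max payoff to Row = 2
Column Z: max payoff to Row = 1
Minimum is 1, achieved by column Z.
Minimax strategy: Z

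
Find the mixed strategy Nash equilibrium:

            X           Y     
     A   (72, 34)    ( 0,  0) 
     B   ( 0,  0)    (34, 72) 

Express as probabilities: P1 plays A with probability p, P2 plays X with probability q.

p = 0.6792, q = 0.3208

Work:
Find probabilities that make opponent indifferent:
P2 chooses q to make P1 indifferent between A and B
P1 chooses p to make P2 indifferent between X and Y
Mixed NE: P1 plays (A: 0.6792, B: 0.3208), P2 plays (X: 0.3208, Y: 0.6792)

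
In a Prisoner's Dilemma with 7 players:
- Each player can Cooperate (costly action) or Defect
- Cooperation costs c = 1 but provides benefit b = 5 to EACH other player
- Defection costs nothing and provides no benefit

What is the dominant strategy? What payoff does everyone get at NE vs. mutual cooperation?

Dominant: Defect; NE payoff = 0; Coop payoff = 29

Work:
Defect dominates (saves cost c = 1, benefit to others is external)
NE: All defect → everyone gets 0
If all cooperate: each receives (6)×5 - 1 = 29
Social dilemma: 29 > 0 but NE gives 0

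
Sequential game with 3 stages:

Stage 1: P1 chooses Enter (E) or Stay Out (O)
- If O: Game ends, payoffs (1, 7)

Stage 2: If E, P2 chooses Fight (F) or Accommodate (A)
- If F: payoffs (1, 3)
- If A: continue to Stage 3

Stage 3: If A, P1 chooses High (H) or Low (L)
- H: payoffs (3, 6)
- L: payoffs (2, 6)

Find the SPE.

SPE: (E, A, H); Outcome (3, 6)

Work:
Stage 3: P1 chooses H (3 vs 2)
Stage 2: P2: F->3, A->6 (anticipating H). Choose A
Stage 1: P1: O->1, E->3 (anticipating A, H). Choose E
SPE path: E -> A -> H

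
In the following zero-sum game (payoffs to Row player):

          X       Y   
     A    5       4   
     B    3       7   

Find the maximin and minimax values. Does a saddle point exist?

Maximin = 4, Minimax = 5, Saddle: False

Work:
Row minimums: [4, 3] → maximin = 4
Column maximums: [5, 7] → minimax = 5
No saddle point (maximin ≠ minimax). Mixed strategy needed.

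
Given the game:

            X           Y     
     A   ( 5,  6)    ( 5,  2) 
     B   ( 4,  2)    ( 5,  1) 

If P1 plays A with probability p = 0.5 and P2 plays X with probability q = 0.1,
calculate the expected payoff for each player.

E[P1] = 4.95, E[P2] = 1.75

Work:
E[P1] = p·q·π₁(A,X) + p·(1-q)·π₁(A,Y) + (1-p)·q·π₁(B,X) + (1-p)·(1-q)·π₁(B,Y)
= 0.5·0.1·5 + 0.5·0.9·5 + 0.5·0.1·4 + 0.5·0.9·5
= 4.95

E[P2] = 1.75 (similar calculation)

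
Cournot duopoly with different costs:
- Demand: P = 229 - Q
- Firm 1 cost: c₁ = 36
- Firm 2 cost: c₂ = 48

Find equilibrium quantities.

q₁* = 68.33, q₂* = 56.33

Work:
Reaction: q₁ = (229 - 36 - q₂)/2
Reaction: q₂ = (229 - 48 - q₁)/2
Solve simultaneously:
q₁* = (229 - 2×36 + 48)/3 = 68.33
q₂* = (229 - 2×48 + 36)/3 = 56.33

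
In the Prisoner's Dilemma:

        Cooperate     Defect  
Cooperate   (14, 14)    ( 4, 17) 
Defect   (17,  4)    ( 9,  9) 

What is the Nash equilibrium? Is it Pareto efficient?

(Defect, Defect) is NE; not Pareto efficient

Work:
Defect dominates Cooperate for both players:
If P2 cooperates: Defect (17) > Cooperate (14)
If P2 defects: Defect (9) > Cooperate (4)
NE: (Defect, Defect) with payoff (9, 9)
But (Cooperate, Cooperate) = (14, 14) Pareto dominates (9, 9)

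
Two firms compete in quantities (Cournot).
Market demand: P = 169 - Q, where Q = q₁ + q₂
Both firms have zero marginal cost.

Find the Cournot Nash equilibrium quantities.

q₁* = q₂* = 56.33; P* = 56.33

Work:
Profit: π_i = P·q_i = (a - q_i - q_j)·q_i
FOC: ∂π_i/∂q_i = a - 2q_i - q_j = 0
Reaction function: q_i = (169 - q_j)/2
Symmetry: q* = 169/3 = 56.33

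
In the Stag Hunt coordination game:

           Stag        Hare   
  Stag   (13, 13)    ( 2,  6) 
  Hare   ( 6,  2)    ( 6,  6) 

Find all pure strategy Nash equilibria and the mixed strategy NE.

Pure NE: (Stag, Stag) and (Hare, Hare); Mixed NE: p = 0.3636, q = 0.3636

Work:
Check pure NE:
(Stag, Stag): (13, 13) - no unilateral deviation beneficial
(Hare, Hare): (6, 6) - no unilateral deviation beneficial
Mixed NE: P1 plays Stag with p = 0.3636, P2 plays Stag with q = 0.3636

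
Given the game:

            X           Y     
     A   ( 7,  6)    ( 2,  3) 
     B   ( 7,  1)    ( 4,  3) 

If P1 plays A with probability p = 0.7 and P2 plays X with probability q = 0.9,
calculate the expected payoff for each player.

E[P1] = 6.56, E[P2] = 4.35

Work:
E[P1] = p·q·π₁(A,X) + p·(1-q)·π₁(A,Y) + (1-p)·q·π₁(B,X) + (1-p)·(1-q)·π₁(B,Y)
= 0.7·0.9·7 + 0.7·0.1·2 + 0.3·0.9·7 + 0.3·0.1·4
= 6.56

E[P2] = 4.35 (similar calculation)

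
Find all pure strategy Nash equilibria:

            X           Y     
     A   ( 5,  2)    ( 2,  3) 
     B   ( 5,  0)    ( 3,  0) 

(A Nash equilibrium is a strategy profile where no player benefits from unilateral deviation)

Nash equilibrium: (B, X), (B, Y)

Work:
Best responses:
  P1 vs X: payoffs [5, 5] → best response A/B (payoff 5)
  P1 vs Y: payoffs [2, 3] → best response B (payoff 3)
  P2 vs A: payoffs [2, 3] → best response Y (payoff 3)
  P2 vs B: payoffs [0, 0] → best response X/Y (payoff 0)
Mutual best responses: (B,X), (B,Y) → Nash equilibria.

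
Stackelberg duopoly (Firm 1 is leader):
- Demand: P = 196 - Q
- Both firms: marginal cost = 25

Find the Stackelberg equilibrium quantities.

q₁* (leader) = 85.5, q₂* (follower) = 42.75

Work:
Follower's reaction: q₂ = (a - c - q₁)/2
Leader substitutes: π₁ = q₁·(a - q₁ - (a-c-q₁)/2 - c)
FOC: q₁* = (196 - 25)/2 = 85.50
Then: q₂* = (196 - 25 - 85.5)/2 = 42.75
Leader has first-mover advantage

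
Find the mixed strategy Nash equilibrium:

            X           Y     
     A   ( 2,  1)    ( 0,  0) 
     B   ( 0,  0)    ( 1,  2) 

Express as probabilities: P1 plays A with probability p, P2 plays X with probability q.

p = 0.6667, q = 0.3333

Work:
Find probabilities that make opponent indifferent:
P2 chooses q to make P1 indifferent between A and B
P1 chooses p to make P2 indifferent between X and Y
Mixed NE: P1 plays (A: 0.6667, B: 0.3333), P2 plays (X: 0.3333, Y: 0.6667)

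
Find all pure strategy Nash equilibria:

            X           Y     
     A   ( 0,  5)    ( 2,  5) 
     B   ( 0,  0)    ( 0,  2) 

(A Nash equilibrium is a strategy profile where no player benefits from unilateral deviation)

Nash equilibrium: (A, X), (A, Y)

Work:
Best responses:
  P1 vs X: payoffs [0, 0] → best response A/B (payoff 0)
  P1 vs Y: payoffs [2, 0] → best response A (payoff 2)
  P2 vs A: payoffs [5, 5] → best response X/Y (payoff 5)
  P2 vs B: payoffs [0, 2] → best response Y (payoff 2)
Mutual best responses: (A,X), (A,Y) → Nash equilibria.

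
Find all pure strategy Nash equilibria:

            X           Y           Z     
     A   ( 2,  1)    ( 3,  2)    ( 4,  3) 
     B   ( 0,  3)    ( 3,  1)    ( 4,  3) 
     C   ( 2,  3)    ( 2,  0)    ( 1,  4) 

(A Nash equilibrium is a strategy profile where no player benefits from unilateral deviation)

Nash equilibrium: (A, Z), (B, Z)

Work:
Best responses:
  P1 vs X: payoffs [2, 0, 2] → best response A/C (payoff 2)
  P1 vs Y: payoffs [3, 3, 2] → best response A/B (payoff 3)
  P1 vs Z: payoffs [4, 4, 1] → best response A/B (payoff 4)
  P2 vs A: payoffs [1, 2, 3] → best response Z (payoff 3)
  P2 vs B: payoffs [3, 1, 3] → best response X/Z (payoff 3)
  P2 vs C: payoffs [3, 0, 4] → best response Z (payoff 4)
Mutual best responses: (A,Z), (B,Z) → Nash equilibria.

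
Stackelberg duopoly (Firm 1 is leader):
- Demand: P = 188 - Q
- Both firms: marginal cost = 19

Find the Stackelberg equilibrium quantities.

q₁* (leader) = 84.5, q₂* (follower) = 42.25

Work:
Follower's reaction: q₂ = (a - c - q₁)/2
Leader substitutes: π₁ = q₁·(a - q₁ - (a-c-q₁)/2 - c)
FOC: q₁* = (188 - 19)/2 = 84.50
Then: q₂* = (188 - 19 - 84.5)/2 = 42.25
Leader has first-mover advantage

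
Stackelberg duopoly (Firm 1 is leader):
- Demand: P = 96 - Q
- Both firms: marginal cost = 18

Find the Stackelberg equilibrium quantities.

q₁* (leader) = 39.0, q₂* (follower) = 19.5

Work:
Follower's reaction: q₂ = (a - c - q₁)/2
Leader substitutes: π₁ = q₁·(a - q₁ - (a-c-q₁)/2 - c)
FOC: q₁* = (96 - 18)/2 = 39.00
Then: q₂* = (96 - 18 - 39.0)/2 = 19.50
Leader has first-mover advantage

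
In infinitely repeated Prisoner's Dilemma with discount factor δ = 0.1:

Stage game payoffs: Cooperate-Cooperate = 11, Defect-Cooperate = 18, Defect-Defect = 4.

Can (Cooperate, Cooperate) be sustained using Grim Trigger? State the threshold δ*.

δ* = 0.5; since δ = 0.1 < 0.5, cooperation cannot be sustained

Work:
For Grim Trigger:
Cooperate forever: 11/(1-δ)
Defect then punished: 18 + 4·δ/(1-δ)
Need: 11/(1-δ) ≥ 18 + 4·δ/(1-δ)
Solving: δ ≥ (T-R)/(T-P) = (18-11)/(18-4) = 0.5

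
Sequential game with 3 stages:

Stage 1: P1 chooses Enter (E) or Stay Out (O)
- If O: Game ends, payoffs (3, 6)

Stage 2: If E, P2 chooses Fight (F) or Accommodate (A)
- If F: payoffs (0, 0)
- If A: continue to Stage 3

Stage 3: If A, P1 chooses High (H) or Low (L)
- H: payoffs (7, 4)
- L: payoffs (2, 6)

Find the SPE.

SPE: (E, A, H); Outcome (7, 4)

Work:
Stage 3: P1 chooses H (7 vs 2)
Stage 2: P2: F->0, A->4 (anticipating H). Choose A
Stage 1: P1: O->3, E->7 (anticipating A, H). Choose E
SPE path: E -> A -> H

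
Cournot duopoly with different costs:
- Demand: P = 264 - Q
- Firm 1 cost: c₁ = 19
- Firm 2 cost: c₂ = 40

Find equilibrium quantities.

q₁* = 88.67, q₂* = 67.67

Work:
Reaction: q₁ = (264 - 19 - q₂)/2
Reaction: q₂ = (264 - 40 - q₁)/2
Solve simultaneously:
q₁* = (264 - 2×19 + 40)/3 = 88.67
q₂* = (264 - 2×40 + 19)/3 = 67.67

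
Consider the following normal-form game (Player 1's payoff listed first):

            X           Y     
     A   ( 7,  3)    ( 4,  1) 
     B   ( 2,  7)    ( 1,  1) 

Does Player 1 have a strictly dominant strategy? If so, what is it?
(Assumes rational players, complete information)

Yes, Player 1's strictly dominant strategy is A

Work:
A strategy strictly dominates another if it gives a strictly higher payoff against every opponent action. Compare each pair of P1's strategies column-by-column:
  A vs B: [7 vs 2, 4 vs 1] → A strictly dominates B
  B vs A: [2 vs 7, 1 vs 4] → B does not strictly dominate A (column X: 2 ≤ 7)
A strictly dominates every other strategy → strictly dominant.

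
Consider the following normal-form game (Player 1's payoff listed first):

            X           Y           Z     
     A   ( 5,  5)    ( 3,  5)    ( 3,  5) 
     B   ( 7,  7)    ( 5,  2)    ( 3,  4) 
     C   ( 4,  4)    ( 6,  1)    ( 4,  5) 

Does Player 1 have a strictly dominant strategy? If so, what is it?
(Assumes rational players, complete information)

No strictly dominant strategy exists for Player 1

Work:
A strategy strictly dominates another if it gives a strictly higher payoff against every opponent action. Compare each pair of P1's strategies column-by-column:
  A vs B: [5 vs 7, 3 vs 5, 3 vs 3] → A does not strictly dominate B (column X: 5 ≤ 7)
  A vs C: [5 vs 4, 3 vs 6, 3 vs 4] → A does not strictly dominate C (column Y: 3 ≤ 6)
  B vs A: [7 vs 5, 5 vs 3, 3 vs 3] → B does not strictly dominate A (column Z: 3 ≤ 3)
  B vs C: [7 vs 4, 5 vs 6, 3 vs 4] → B does not strictly dominate C (column Y: 5 ≤ 6)
  C vs A: [4 vs 5, 6 vs 3, 4 vs 3] → C does not strictly dominate A (column X: 4 ≤ 5)
  C vs B: [4 vs 7, 6 vs 5, 4 vs 3] → C does not strictly dominate B (column X: 4 ≤ 7)
No single strategy strictly dominates all others → no strictly dominant strategy.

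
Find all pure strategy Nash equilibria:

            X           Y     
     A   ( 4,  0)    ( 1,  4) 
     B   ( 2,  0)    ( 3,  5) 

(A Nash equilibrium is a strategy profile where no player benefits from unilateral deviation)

Nash equilibrium: (B, Y)

Work:
Best responses:
  P1 vs X: payoffs [4, 2] → best response A (payoff 4)
  P1 vs Y: payoffs [1, 3] → best response B (payoff 3)
  P2 vs A: payoffs [0, 4] → best response Y (payoff 4)
  P2 vs B: payoffs [0, 5] → best response Y (payoff 5)
Mutual best responses: (B,Y) → Nash equilibria.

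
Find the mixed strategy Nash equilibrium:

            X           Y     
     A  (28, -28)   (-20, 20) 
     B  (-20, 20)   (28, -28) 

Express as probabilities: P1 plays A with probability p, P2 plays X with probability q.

p = 0.5, q = 0.5

Work:
Find probabilities that make opponent indifferent:
P2 chooses q to make P1 indifferent between A and B
P1 chooses p to make P2 indifferent between X and Y
Mixed NE: P1 plays (A: 0.5, B: 0.5), P2 plays (X: 0.5, Y: 0.5)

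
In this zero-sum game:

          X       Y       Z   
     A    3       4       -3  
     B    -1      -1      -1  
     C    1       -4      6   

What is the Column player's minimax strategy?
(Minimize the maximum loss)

Column should play X, value = 3

Work:
Column player minimizes Row's maximum payoff:
Column X: max payoff to Row = 3
Column Y: max payoff to Row = 4
Column Z: max payoff to Row = 6
Minimum is 3, achieved by column X.
Minimax strategy: X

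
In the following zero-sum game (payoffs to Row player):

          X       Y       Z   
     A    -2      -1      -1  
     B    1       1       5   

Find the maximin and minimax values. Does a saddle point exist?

Maximin = 1, Minimax = 1, Saddle: True

Work:
Row minimums: [-2, 1] → maximin = 1
Column maximums: [1, 1, 5] → minimax = 1
Saddle point exists! Game value = 1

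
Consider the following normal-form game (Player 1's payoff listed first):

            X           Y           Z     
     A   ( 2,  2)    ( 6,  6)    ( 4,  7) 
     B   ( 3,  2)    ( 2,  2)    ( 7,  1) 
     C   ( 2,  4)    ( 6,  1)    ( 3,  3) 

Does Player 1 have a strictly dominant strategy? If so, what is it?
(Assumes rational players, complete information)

No strictly dominant strategy exists for Player 1

Work:
A strategy strictly dominates another if it gives a strictly higher payoff against every opponent action. Compare each pair of P1's strategies column-by-column:
  A vs B: [2 vs 3, 6 vs 2, 4 vs 7] → A does not strictly dominate B (column X: 2 ≤ 3)
  A vs C: [2 vs 2, 6 vs 6, 4 vs 3] → A does not strictly dominate C (column X: 2 ≤ 2)
  B vs A: [3 vs 2, 2 vs 6, 7 vs 4] → B does not strictly dominate A (column Y: 2 ≤ 6)
  B vs C: [3 vs 2, 2 vs 6, 7 vs 3] → B does not strictly dominate C (column Y: 2 ≤ 6)
  C vs A: [2 vs 2, 6 vs 6, 3 vs 4] → C does not strictly dominate A (column X: 2 ≤ 2)
  C vs B: [2 vs 3, 6 vs 2, 3 vs 7] → C does not strictly dominate B (column X: 2 ≤ 3)
No single strategy strictly dominates all others → no strictly dominant strategy.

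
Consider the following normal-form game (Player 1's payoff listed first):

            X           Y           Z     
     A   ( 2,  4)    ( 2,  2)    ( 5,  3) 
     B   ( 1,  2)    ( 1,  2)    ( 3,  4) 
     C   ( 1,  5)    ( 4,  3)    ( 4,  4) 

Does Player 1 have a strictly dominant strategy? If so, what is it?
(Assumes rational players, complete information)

No strictly dominant strategy exists for Player 1

Work:
A strategy strictly dominates another if it gives a strictly higher payoff against every opponent action. Compare each pair of P1's strategies column-by-column:
  A vs B: [2 vs 1, 2 vs 1, 5 vs 3] → A strictly dominates B
  A vs C: [2 vs 1, 2 vs 4, 5 vs 4] → A does not strictly dominate C (column Y: 2 ≤ 4)
  B vs A: [1 vs 2, 1 vs 2, 3 vs 5] → B does not strictly dominate A (column X: 1 ≤ 2)
  B vs C: [1 vs 1, 1 vs 4, 3 vs 4] → B does not strictly dominate C (column X: 1 ≤ 1)
  C vs A: [1 vs 2, 4 vs 2, 4 vs 5] → C does not strictly dominate A (column X: 1 ≤ 2)
  C vs B: [1 vs 1, 4 vs 1, 4 vs 3] → C does not strictly dominate B (column X: 1 ≤ 1)
No single strategy strictly dominates all others → no strictly dominant strategy.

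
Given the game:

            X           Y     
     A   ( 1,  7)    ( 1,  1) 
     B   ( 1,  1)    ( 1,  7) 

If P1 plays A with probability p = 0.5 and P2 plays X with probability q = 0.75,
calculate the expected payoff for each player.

E[P1] = 1.0, E[P2] = 4.0

Work:
E[P1] = p·q·π₁(A,X) + p·(1-q)·π₁(A,Y) + (1-p)·q·π₁(B,X) + (1-p)·(1-q)·π₁(B,Y)
= 0.5·0.75·1 + 0.5·0.25·1 + 0.5·0.75·1 + 0.5·0.25·1
= 1.0

E[P2] = 4.0 (similar calculation)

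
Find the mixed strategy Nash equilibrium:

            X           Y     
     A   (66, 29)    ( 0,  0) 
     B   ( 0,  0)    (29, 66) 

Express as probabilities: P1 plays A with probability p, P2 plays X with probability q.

p = 0.6947, q = 0.3053

Work:
Find probabilities that make opponent indifferent:
P2 chooses q to make P1 indifferent between A and B
P1 chooses p to make P2 indifferent between X and Y
Mixed NE: P1 plays (A: 0.6947, B: 0.3053), P2 plays (X: 0.3053, Y: 0.6947)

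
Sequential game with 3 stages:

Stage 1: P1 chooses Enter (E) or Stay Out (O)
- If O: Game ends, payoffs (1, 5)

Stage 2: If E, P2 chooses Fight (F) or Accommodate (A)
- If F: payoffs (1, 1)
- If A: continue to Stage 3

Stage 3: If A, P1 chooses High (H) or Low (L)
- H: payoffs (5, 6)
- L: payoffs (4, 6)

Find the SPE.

SPE: (E, A, H); Outcome (5, 6)

Work:
Stage 3: P1 chooses H (5 vs 4)
Stage 2: P2: F->1, A->6 (anticipating H). Choose A
Stage 1: P1: O->1, E->5 (anticipating A, H). Choose E
SPE path: E -> A -> H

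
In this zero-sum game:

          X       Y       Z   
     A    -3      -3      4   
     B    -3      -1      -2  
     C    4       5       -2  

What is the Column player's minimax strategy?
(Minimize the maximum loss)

Column should play X or Z (all achieve the minimum), value = 4

Work:
Column player minimizes Row's maximum payoff:
Column X: max payoff to Row = 4
Column Y: max payoff to Row = 5
Column Z: max payoff to Row = 4
Minimum is 4, achieved by columns X, Z (tied).
Each of X or Z is a minimax strategy.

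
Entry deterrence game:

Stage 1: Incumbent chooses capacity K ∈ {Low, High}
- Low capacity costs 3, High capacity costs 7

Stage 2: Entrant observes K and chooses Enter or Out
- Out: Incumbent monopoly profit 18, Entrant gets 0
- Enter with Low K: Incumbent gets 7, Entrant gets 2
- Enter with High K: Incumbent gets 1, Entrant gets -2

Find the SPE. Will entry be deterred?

SPE: (High, Enter|Low, Out|High); Entry deterred. Incumbent net profit = 11

Work:
After Low K: Entrant enters (2 > 0)
After High K: Entrant stays out (-2 < 0)
Incumbent: Low → 7−3=4, High → 18−7=11
Incumbent chooses High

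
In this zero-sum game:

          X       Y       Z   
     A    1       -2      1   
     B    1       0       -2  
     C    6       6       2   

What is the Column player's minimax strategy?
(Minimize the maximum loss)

Column should play Z, value = 2

Work:
Column player minimizes Row's maximum payoff:
Column X: max payoff to Row = 6
Column Y: max payoff to Row = 6
Column Z: max payoff to Row = 2
Minimum is 2, achieved by column Z.
Minimax strategy: Z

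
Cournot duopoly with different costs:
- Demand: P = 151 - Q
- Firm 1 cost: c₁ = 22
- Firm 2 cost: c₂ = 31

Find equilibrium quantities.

q₁* = 46.0, q₂* = 37.0

Work:
Reaction: q₁ = (151 - 22 - q₂)/2
Reaction: q₂ = (151 - 31 - q₁)/2
Solve simultaneously:
q₁* = (151 - 2×22 + 31)/3 = 46.0
q₂* = (151 - 2×31 + 22)/3 = 37.0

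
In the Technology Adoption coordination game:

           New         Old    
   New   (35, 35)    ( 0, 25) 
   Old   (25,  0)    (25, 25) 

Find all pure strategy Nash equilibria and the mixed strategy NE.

Pure NE: (New, New) and (Old, Old); Mixed NE: p = 0.7143, q = 0.7143

Work:
Check pure NE:
(New, New): (35, 35) - no unilateral deviation beneficial
(Old, Old): (25, 25) - no unilateral deviation beneficial
Mixed NE: P1 plays New with p = 0.7143, P2 plays New with q = 0.7143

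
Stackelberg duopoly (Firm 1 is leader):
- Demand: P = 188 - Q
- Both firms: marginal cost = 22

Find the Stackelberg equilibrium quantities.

q₁* (leader) = 83.0, q₂* (follower) = 41.5

Work:
Follower's reaction: q₂ = (a - c - q₁)/2
Leader substitutes: π₁ = q₁·(a - q₁ - (a-c-q₁)/2 - c)
FOC: q₁* = (188 - 22)/2 = 83.00
Then: q₂* = (188 - 22 - 83.0)/2 = 41.50
Leader has first-mover advantage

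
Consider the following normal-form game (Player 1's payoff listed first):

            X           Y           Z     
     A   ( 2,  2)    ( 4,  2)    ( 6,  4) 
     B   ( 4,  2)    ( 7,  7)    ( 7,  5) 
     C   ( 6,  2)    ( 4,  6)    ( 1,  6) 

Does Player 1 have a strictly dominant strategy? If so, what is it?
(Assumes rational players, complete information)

No strictly dominant strategy exists for Player 1

Work:
A strategy strictly dominates another if it gives a strictly higher payoff against every opponent action. Compare each pair of P1's strategies column-by-column:
  A vs B: [2 vs 4, 4 vs 7, 6 vs 7] → A does not strictly dominate B (column X: 2 ≤ 4)
  A vs C: [2 vs 6, 4 vs 4, 6 vs 1] → A does not strictly dominate C (column X: 2 ≤ 6)
  B vs A: [4 vs 2, 7 vs 4, 7 vs 6] → B strictly dominates A
  B vs C: [4 vs 6, 7 vs 4, 7 vs 1] → B does not strictly dominate C (column X: 4 ≤ 6)
  C vs A: [6 vs 2, 4 vs 4, 1 vs 6] → C does not strictly dominate A (column Y: 4 ≤ 4)
  C vs B: [6 vs 4, 4 vs 7, 1 vs 7] → C does not strictly dominate B (column Y: 4 ≤ 7)
No single strategy strictly dominates all others → no strictly dominant strategy.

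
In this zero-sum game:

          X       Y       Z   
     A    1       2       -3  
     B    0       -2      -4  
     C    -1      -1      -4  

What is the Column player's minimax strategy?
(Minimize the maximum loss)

Column should play Z, value = -3

Work:
Column player minimizes Row's maximum payoff:
Column X: max payoff to Row = 1
Column Y: max payoff to Row = 2
Column Z: max payoff to Row = -3
Minimum is -3, achieved by column Z.
Minimax strategy: Z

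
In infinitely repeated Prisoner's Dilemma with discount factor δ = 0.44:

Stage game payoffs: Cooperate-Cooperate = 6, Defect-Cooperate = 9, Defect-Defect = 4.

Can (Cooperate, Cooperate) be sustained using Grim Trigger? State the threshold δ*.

δ* = 0.6; since δ = 0.44 < 0.6, cooperation cannot be sustained

Work:
For Grim Trigger:
Cooperate forever: 6/(1-δ)
Defect then punished: 9 + 4·δ/(1-δ)
Need: 6/(1-δ) ≥ 9 + 4·δ/(1-δ)
Solving: δ ≥ (T-R)/(T-P) = (9-6)/(9-4) = 0.6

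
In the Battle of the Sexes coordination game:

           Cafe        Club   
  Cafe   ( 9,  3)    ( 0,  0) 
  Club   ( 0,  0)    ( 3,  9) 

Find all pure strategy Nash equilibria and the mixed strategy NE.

Pure NE: (Cafe, Cafe) and (Club, Club); Mixed NE: p = 0.75, q = 0.25

Work:
Check pure NE:
(Cafe, Cafe): (9, 3) - no unilateral deviation beneficial
(Club, Club): (3, 9) - no unilateral deviation beneficial
Mixed NE: P1 plays Cafe with p = 0.75, P2 plays Cafe with q = 0.25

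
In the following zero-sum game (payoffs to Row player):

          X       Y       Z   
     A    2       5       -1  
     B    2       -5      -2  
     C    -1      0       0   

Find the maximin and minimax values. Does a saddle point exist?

Maximin = -1, Minimax = 0, Saddle: False

Work:
Row minimums: [-1, -5, -1] → maximin = -1
Column maximums: [2, 5, 0] → minimax = 0
No saddle point (maximin ≠ minimax). Mixed strategy needed.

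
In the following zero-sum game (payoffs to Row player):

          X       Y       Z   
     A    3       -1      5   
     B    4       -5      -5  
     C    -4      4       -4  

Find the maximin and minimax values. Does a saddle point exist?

Maximin = -1, Minimax = 4, Saddle: False

Work:
Row minimums: [-1, -5, -4] → maximin = -1
Column maximums: [4, 4, 5] → minimax = 4
No saddle point (maximin ≠ minimax). Mixed strategy needed.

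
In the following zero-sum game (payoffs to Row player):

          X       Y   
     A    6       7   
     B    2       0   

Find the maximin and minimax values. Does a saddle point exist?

Maximin = 6, Minimax = 6, Saddle: True

Work:
Row minimums: [6, 0] → maximin = 6
Column maximums: [6, 7] → minimax = 6
Saddle point exists! Game value = 6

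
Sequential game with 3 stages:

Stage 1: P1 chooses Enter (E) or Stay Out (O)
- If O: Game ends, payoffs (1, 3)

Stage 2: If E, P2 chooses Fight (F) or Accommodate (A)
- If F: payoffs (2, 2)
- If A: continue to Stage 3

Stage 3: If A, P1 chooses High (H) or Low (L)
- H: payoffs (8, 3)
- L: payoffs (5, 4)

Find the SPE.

SPE: (E, A, H); Outcome (8, 3)

Work:
Stage 3: P1 chooses H (8 vs 5)
Stage 2: P2: F->2, A->3 (anticipating H). Choose A
Stage 1: P1: O->1, E->8 (anticipating A, H). Choose E
SPE path: E -> A -> H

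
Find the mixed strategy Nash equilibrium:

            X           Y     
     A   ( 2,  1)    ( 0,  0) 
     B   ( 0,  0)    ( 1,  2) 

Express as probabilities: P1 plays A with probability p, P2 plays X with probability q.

p = 0.6667, q = 0.3333

Work:
Find probabilities that make opponent indifferent:
P2 chooses q to make P1 indifferent between A and B
P1 chooses p to make P2 indifferent between X and Y
Mixed NE: P1 plays (A: 0.6667, B: 0.3333), P2 plays (X: 0.3333, Y: 0.6667)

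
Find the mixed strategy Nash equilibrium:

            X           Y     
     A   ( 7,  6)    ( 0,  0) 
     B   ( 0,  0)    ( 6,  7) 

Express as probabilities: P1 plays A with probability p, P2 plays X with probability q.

p = 0.5385, q = 0.4615

Work:
Find probabilities that make opponent indifferent:
P2 chooses q to make P1 indifferent between A and B
P1 chooses p to make P2 indifferent between X and Y
Mixed NE: P1 plays (A: 0.5385, B: 0.4615), P2 plays (X: 0.4615, Y: 0.5385)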